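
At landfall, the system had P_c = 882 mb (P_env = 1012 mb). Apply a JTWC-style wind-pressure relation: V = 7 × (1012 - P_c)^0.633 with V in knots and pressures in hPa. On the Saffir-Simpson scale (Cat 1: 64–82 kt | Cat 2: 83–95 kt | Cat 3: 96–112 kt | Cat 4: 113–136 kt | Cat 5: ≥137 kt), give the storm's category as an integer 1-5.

ΔP = 1012 − 882 = 130 mb.
V ≈ 7 × 130^0.633 = 7 × 21.78 ≈ 152 kt.
152 kt falls in the Category 5 band.

5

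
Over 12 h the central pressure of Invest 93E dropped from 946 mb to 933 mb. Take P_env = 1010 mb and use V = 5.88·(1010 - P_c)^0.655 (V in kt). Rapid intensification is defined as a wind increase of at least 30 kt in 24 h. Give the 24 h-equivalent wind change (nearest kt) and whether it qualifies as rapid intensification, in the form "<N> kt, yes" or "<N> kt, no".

V₁: ΔP = 64, V ≈ 5.88 × 64^0.655 ≈ 89.62 kt.
V₂: ΔP = 77, V ≈ 5.88 × 77^0.655 ≈ 101.16 kt.
ΔV over 12 h = 11.54 kt → 24 h equivalent = 11.54 × 24/12 ≈ 23.08 kt.
23 kt < 30 kt ⇒ not rapid intensification.

23 kt, no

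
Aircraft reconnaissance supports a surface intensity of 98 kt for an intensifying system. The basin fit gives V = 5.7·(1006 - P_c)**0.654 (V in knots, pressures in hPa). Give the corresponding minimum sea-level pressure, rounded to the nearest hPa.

ΔP = (V / 5.7)^(1/0.654) = (98/5.7)^1.529.
98/5.7 = 17.193; 17.193^1.529 ≈ 77.43 hPa.
P_c = 1006 − 77.43 = 928.57 ≈ 929 hPa.

929 hPa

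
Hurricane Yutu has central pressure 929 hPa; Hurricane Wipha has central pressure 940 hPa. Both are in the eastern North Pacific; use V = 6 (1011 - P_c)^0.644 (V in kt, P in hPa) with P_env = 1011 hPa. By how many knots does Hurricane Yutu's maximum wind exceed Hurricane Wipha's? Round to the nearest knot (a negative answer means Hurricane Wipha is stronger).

9 kt

Hurricane Yutu: ΔP = 82; V ≈ 6 × 82^0.644 ≈ 102.48 kt.
Hurricane Wipha: ΔP = 71; V ≈ 6 × 71^0.644 ≈ 93.40 kt.
Difference ≈ 102.48 − 93.40 = 9.08 → 9 kt.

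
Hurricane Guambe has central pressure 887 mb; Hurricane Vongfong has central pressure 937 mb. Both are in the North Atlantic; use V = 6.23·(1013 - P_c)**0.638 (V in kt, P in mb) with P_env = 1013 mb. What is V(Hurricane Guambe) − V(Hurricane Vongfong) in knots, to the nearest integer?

Hurricane Guambe: ΔP = 126; V ≈ 6.23 × 126^0.638 ≈ 136.31 kt.
Hurricane Vongfong: ΔP = 76; V ≈ 6.23 × 76^0.638 ≈ 98.73 kt.
Difference ≈ 136.31 − 98.73 = 37.58 → 38 kt.

38 kt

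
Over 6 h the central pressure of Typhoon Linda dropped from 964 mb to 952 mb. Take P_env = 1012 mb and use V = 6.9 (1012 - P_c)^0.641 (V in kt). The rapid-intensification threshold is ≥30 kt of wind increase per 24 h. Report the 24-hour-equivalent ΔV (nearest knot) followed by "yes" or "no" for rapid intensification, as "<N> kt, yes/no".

51 kt, yes

V₁: ΔP = 48, V ≈ 6.9 × 48^0.641 ≈ 82.51 kt.
V₂: ΔP = 60, V ≈ 6.9 × 60^0.641 ≈ 95.20 kt.
ΔV over 6 h = 12.69 kt → 24 h equivalent = 12.69 × 24/6 ≈ 50.76 kt.
51 kt ≥ 30 kt ⇒ rapid intensification.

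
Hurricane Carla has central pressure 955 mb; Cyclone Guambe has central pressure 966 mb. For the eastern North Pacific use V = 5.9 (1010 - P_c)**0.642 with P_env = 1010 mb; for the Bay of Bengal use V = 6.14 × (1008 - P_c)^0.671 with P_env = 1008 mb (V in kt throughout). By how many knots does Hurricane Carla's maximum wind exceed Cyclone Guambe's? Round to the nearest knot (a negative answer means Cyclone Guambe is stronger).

Hurricane Carla: ΔP = 55; V ≈ 5.9 × 55^0.642 ≈ 77.30 kt.
Cyclone Guambe: ΔP = 42; V ≈ 6.14 × 42^0.671 ≈ 75.40 kt.
Difference ≈ 77.30 − 75.40 = 1.90 → 2 kt.

2 kt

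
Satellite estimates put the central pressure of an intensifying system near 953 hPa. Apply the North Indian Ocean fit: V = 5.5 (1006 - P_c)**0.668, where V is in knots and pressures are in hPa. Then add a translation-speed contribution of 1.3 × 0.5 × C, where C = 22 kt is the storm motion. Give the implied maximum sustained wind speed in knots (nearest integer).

ΔP = 1006 − 953 = 53 hPa.
53^0.668 ≈ 14.185.
V ≈ 5.5 × 14.185 ≈ 78.0 kt.
Translation term: 1.3 × 0.5 × 22 = 14.3 kt.
Corrected V ≈ 92.3 kt → 92 kt.

92 kt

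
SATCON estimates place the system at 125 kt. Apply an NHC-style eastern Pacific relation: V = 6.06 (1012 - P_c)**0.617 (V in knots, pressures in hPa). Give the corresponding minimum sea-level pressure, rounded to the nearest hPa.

877 hPa

ΔP = (V / 6.06)^(1/0.617) = (125/6.06)^1.621.
125/6.06 = 20.627; 20.627^1.621 ≈ 135.01 hPa.
P_c = 1012 − 135.01 = 876.99 ≈ 877 hPa.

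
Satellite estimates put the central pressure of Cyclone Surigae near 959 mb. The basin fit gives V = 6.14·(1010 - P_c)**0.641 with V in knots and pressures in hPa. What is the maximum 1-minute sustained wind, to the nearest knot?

ΔP = 1010 − 959 = 51 mb.
51^0.641 ≈ 12.432.
V ≈ 6.14 × 12.432 ≈ 76.3 kt.

76 kt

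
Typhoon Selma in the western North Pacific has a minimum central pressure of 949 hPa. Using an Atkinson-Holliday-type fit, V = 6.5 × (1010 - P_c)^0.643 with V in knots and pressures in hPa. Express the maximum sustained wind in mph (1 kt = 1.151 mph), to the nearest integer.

105 mph

ΔP = 1010 − 949 = 61 hPa.
V ≈ 6.5 × 61^0.643 = 6.5 × 14.059 ≈ 91.386 kt.
91.386 × 1.151 ≈ 105.19 mph → 105 mph.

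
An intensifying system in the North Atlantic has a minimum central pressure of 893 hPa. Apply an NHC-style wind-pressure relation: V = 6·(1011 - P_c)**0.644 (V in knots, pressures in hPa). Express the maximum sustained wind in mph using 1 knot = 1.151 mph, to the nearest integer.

149 mph

ΔP = 1011 − 893 = 118 hPa.
V ≈ 6 × 118^0.644 = 6 × 21.592 ≈ 129.552 kt.
129.552 × 1.151 ≈ 149.11 mph → 149 mph.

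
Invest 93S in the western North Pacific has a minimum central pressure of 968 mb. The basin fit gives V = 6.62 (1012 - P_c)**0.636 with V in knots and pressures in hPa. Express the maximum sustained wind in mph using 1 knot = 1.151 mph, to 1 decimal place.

ΔP = 1012 − 968 = 44 mb.
V ≈ 6.62 × 44^0.636 = 6.62 × 11.098 ≈ 73.467 kt.
73.467 × 1.151 ≈ 84.56 mph → 84.6 mph.

84.6 mph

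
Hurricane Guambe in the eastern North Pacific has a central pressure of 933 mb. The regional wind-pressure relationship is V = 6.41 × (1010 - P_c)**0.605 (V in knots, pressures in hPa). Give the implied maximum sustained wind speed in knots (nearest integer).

ΔP = 1010 − 933 = 77 mb.
77^0.605 ≈ 13.846.
V ≈ 6.41 × 13.846 ≈ 88.8 kt.

89 kt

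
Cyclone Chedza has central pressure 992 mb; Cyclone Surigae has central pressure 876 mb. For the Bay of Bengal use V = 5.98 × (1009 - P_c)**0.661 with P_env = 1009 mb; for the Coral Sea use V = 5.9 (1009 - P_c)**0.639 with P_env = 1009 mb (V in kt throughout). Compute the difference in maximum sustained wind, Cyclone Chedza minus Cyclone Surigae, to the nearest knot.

-95 kt

Cyclone Chedza: ΔP = 17; V ≈ 5.98 × 17^0.661 ≈ 38.91 kt.
Cyclone Surigae: ΔP = 133; V ≈ 5.9 × 133^0.639 ≈ 134.27 kt.
Difference ≈ 38.91 − 134.27 = -95.36 → -95 kt.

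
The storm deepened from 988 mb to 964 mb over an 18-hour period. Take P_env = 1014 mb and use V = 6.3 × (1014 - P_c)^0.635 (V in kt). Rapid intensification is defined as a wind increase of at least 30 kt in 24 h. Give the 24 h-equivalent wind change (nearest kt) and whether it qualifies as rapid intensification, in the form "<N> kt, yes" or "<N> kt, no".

34 kt, yes

V₁: ΔP = 26, V ≈ 6.3 × 26^0.635 ≈ 49.87 kt.
V₂: ΔP = 50, V ≈ 6.3 × 50^0.635 ≈ 75.54 kt.
ΔV over 18 h = 25.67 kt → 24 h equivalent = 25.67 × 24/18 ≈ 34.23 kt.
34 kt ≥ 30 kt ⇒ rapid intensification.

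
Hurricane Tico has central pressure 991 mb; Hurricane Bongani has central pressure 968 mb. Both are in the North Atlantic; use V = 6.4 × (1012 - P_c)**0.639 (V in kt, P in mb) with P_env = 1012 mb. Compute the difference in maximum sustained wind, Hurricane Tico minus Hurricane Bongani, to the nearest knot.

Hurricane Tico: ΔP = 21; V ≈ 6.4 × 21^0.639 ≈ 44.78 kt.
Hurricane Bongani: ΔP = 44; V ≈ 6.4 × 44^0.639 ≈ 71.84 kt.
Difference ≈ 44.78 − 71.84 = -27.06 → -27 kt.

-27 kt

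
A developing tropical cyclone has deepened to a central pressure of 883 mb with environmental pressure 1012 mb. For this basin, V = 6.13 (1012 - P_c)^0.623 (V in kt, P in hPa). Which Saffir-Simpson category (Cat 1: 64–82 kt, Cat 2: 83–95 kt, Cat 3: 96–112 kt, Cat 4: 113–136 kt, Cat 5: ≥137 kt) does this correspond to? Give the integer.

ΔP = 1012 − 883 = 129 mb.
V ≈ 6.13 × 129^0.623 = 6.13 × 20.65 ≈ 127 kt.
127 kt falls in the Category 4 band.

4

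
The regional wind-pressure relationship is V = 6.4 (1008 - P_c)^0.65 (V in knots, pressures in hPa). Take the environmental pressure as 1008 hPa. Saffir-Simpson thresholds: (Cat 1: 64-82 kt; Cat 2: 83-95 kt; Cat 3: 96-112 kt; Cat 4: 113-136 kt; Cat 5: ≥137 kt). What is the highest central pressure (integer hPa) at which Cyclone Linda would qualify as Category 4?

925 hPa

Category 4 begins at V = 113 kt.
Required ΔP = (113/6.4)^(1/0.65) = 17.656^1.538 ≈ 82.85 hPa.
P_c ≤ 1008 − 82.85 = 925.15, so the highest integer P_c is 925 hPa.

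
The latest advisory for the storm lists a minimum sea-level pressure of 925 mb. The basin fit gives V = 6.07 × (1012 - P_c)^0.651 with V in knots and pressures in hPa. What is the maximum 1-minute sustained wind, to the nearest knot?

ΔP = 1012 − 925 = 87 mb.
87^0.651 ≈ 18.307.
V ≈ 6.07 × 18.307 ≈ 111.1 kt.

111 kt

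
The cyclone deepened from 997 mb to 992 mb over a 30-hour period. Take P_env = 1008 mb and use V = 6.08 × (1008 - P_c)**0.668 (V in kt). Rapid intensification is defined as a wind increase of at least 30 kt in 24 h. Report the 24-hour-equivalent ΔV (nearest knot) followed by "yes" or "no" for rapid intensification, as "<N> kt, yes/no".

7 kt, no

V₁: ΔP = 11, V ≈ 6.08 × 11^0.668 ≈ 30.17 kt.
V₂: ΔP = 16, V ≈ 6.08 × 16^0.668 ≈ 38.75 kt.
ΔV over 30 h = 8.58 kt → 24 h equivalent = 8.58 × 24/30 ≈ 6.86 kt.
7 kt < 30 kt ⇒ not rapid intensification.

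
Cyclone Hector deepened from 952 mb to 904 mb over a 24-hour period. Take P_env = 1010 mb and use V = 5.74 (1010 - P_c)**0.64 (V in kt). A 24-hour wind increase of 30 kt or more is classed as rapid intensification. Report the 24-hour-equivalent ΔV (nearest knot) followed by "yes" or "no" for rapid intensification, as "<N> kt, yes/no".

36 kt, yes

V₁: ΔP = 58, V ≈ 5.74 × 58^0.64 ≈ 77.18 kt.
V₂: ΔP = 106, V ≈ 5.74 × 106^0.64 ≈ 113.53 kt.
ΔV over 24 h = 36.35 kt → 24 h equivalent = 36.35 × 24/24 ≈ 36.35 kt.
36 kt ≥ 30 kt ⇒ rapid intensification.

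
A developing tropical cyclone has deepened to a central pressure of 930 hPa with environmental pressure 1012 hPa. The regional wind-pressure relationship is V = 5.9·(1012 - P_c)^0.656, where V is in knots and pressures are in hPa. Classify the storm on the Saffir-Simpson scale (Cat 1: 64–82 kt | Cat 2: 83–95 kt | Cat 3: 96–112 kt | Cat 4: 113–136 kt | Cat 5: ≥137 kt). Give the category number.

3

ΔP = 1012 − 930 = 82 hPa.
V ≈ 5.9 × 82^0.656 = 5.9 × 18.01 ≈ 106 kt.
106 kt falls in the Category 3 band.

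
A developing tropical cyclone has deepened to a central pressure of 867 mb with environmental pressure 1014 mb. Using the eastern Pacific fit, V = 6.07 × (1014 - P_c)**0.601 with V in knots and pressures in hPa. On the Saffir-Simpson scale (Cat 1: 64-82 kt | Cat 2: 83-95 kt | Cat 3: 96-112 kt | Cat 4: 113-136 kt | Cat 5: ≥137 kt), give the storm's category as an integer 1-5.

ΔP = 1014 − 867 = 147 mb.
V ≈ 6.07 × 147^0.601 = 6.07 × 20.07 ≈ 122 kt.
122 kt falls in the Category 4 band.

4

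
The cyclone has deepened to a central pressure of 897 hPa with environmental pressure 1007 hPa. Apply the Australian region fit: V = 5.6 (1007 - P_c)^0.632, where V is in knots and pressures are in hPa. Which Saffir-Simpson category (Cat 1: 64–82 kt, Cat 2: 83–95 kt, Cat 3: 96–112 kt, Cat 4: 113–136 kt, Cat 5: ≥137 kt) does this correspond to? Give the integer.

3

ΔP = 1007 − 897 = 110 hPa.
V ≈ 5.6 × 110^0.632 = 5.6 × 19.51 ≈ 109 kt.
109 kt falls in the Category 3 band.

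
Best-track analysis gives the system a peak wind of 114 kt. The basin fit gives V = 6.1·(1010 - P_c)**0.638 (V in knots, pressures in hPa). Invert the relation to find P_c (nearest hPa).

ΔP = (V / 6.1)^(1/0.638) = (114/6.1)^1.567.
114/6.1 = 18.689; 18.689^1.567 ≈ 98.42 hPa.
P_c = 1010 − 98.42 = 911.58 ≈ 912 hPa.

912 hPa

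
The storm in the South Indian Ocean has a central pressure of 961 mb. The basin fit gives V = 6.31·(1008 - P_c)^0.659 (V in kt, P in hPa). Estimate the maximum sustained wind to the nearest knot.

80 kt

ΔP = 1008 − 961 = 47 mb.
47^0.659 ≈ 12.645.
V ≈ 6.31 × 12.645 ≈ 79.8 kt.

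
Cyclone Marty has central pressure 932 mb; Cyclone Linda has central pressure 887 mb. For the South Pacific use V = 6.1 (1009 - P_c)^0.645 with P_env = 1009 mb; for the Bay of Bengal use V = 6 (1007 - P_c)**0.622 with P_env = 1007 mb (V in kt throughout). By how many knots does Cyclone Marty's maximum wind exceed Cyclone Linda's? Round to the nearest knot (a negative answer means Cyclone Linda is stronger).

-17 kt

Cyclone Marty: ΔP = 77; V ≈ 6.1 × 77^0.645 ≈ 100.49 kt.
Cyclone Linda: ΔP = 120; V ≈ 6 × 120^0.622 ≈ 117.87 kt.
Difference ≈ 100.49 − 117.87 = -17.38 → -17 kt.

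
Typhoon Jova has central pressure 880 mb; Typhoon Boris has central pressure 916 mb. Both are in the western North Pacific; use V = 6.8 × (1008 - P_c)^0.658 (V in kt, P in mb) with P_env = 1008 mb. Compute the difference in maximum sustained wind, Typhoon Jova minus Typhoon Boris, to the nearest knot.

32 kt

Typhoon Jova: ΔP = 128; V ≈ 6.8 × 128^0.658 ≈ 165.60 kt.
Typhoon Boris: ΔP = 92; V ≈ 6.8 × 92^0.658 ≈ 133.25 kt.
Difference ≈ 165.60 − 133.25 = 32.35 → 32 kt.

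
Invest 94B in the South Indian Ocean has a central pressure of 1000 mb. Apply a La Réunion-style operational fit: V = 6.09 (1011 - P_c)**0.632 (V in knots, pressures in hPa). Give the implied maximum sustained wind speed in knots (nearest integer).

28 kt

ΔP = 1011 − 1000 = 11 mb.
11^0.632 ≈ 4.552.
V ≈ 6.09 × 4.552 ≈ 27.7 kt.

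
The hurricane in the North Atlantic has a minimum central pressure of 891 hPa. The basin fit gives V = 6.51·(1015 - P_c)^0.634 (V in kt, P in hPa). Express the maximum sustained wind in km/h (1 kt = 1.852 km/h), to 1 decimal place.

256.1 km/h

ΔP = 1015 − 891 = 124 hPa.
V ≈ 6.51 × 124^0.634 = 6.51 × 21.244 ≈ 138.296 kt.
138.296 × 1.852 ≈ 256.12 km/h → 256.1 km/h.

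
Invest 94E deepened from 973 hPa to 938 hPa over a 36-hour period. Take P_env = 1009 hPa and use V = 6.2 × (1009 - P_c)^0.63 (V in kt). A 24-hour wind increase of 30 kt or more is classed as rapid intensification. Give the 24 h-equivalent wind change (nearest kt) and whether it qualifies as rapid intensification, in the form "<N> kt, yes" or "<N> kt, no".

21 kt, no

V₁: ΔP = 36, V ≈ 6.2 × 36^0.63 ≈ 59.27 kt.
V₂: ΔP = 71, V ≈ 6.2 × 71^0.63 ≈ 90.93 kt.
ΔV over 36 h = 31.66 kt → 24 h equivalent = 31.66 × 24/36 ≈ 21.11 kt.
21 kt < 30 kt ⇒ not rapid intensification.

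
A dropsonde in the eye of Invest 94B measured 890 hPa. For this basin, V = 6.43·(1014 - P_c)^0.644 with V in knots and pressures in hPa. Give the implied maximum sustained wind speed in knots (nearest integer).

143 kt

ΔP = 1014 − 890 = 124 hPa.
124^0.644 ≈ 22.293.
V ≈ 6.43 × 22.293 ≈ 143.3 kt.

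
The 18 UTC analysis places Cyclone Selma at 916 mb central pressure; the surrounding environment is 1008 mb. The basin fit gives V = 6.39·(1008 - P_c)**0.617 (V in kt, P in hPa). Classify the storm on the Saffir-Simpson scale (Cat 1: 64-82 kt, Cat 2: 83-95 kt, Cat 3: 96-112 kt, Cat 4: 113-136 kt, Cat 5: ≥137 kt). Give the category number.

ΔP = 1008 − 916 = 92 mb.
V ≈ 6.39 × 92^0.617 = 6.39 × 16.28 ≈ 104 kt.
104 kt falls in the Category 3 band.

3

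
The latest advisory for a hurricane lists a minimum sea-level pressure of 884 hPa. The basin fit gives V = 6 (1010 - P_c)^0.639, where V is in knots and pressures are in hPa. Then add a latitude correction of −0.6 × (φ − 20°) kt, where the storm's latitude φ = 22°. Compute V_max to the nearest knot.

ΔP = 1010 − 884 = 126 hPa.
126^0.639 ≈ 21.986.
V ≈ 6 × 21.986 ≈ 131.9 kt.
Latitude correction: −0.6 × (22 − 20) = -1.2 kt.
Corrected V ≈ 130.7 kt → 131 kt.

131 kt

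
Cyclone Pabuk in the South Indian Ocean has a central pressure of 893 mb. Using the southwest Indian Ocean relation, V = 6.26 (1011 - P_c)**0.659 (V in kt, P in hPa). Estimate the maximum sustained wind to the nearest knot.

145 kt

ΔP = 1011 − 893 = 118 mb.
118^0.659 ≈ 23.194.
V ≈ 6.26 × 23.194 ≈ 145.2 kt.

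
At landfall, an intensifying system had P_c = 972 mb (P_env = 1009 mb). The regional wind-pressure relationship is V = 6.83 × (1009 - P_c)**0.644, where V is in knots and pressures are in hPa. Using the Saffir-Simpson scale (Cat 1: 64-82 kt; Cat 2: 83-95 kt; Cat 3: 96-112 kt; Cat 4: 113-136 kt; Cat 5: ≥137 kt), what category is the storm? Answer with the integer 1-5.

1

ΔP = 1009 − 972 = 37 mb.
V ≈ 6.83 × 37^0.644 = 6.83 × 10.23 ≈ 70 kt.
70 kt falls in the Category 1 band.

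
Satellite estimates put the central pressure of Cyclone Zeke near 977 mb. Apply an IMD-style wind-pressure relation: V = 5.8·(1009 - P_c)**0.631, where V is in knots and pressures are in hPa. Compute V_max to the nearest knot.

52 kt

ΔP = 1009 − 977 = 32 mb.
32^0.631 ≈ 8.907.
V ≈ 5.8 × 8.907 ≈ 51.7 kt.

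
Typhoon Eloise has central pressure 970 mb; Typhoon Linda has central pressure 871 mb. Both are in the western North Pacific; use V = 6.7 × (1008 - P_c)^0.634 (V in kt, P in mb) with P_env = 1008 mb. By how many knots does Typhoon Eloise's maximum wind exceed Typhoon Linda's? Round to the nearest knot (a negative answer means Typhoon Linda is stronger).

Typhoon Eloise: ΔP = 38; V ≈ 6.7 × 38^0.634 ≈ 67.24 kt.
Typhoon Linda: ΔP = 137; V ≈ 6.7 × 137^0.634 ≈ 151.62 kt.
Difference ≈ 67.24 − 151.62 = -84.38 → -84 kt.

-84 kt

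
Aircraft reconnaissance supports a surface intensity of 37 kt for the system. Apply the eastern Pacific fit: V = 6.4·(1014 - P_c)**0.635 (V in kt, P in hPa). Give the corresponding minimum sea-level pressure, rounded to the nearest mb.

998 mb

ΔP = (V / 6.4)^(1/0.635) = (37/6.4)^1.575.
37/6.4 = 5.781; 5.781^1.575 ≈ 15.85 mb.
P_c = 1014 − 15.85 = 998.15 ≈ 998 mb.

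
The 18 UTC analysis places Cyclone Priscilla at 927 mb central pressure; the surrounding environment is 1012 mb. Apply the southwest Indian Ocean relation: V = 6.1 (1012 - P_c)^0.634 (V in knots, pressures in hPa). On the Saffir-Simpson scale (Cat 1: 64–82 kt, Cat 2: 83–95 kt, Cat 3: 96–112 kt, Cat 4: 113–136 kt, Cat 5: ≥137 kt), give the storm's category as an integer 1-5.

ΔP = 1012 − 927 = 85 mb.
V ≈ 6.1 × 85^0.634 = 6.1 × 16.72 ≈ 102 kt.
102 kt falls in the Category 3 band.

3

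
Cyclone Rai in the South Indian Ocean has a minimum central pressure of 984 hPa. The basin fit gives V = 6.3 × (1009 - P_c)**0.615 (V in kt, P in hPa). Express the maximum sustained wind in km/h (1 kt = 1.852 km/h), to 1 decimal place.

ΔP = 1009 − 984 = 25 hPa.
V ≈ 6.3 × 25^0.615 = 6.3 × 7.240 ≈ 45.611 kt.
45.611 × 1.852 ≈ 84.47 km/h → 84.5 km/h.

84.5 km/h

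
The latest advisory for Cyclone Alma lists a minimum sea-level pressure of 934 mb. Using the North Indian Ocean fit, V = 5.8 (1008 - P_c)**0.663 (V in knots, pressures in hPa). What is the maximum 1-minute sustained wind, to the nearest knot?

101 kt

ΔP = 1008 − 934 = 74 mb.
74^0.663 ≈ 17.350.
V ≈ 5.8 × 17.350 ≈ 100.6 kt.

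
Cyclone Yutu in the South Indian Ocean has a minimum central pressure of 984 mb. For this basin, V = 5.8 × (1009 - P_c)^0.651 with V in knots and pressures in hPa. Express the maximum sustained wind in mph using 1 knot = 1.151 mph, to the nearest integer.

ΔP = 1009 − 984 = 25 mb.
V ≈ 5.8 × 25^0.651 = 5.8 × 8.129 ≈ 47.151 kt.
47.151 × 1.151 ≈ 54.27 mph → 54 mph.

54 mph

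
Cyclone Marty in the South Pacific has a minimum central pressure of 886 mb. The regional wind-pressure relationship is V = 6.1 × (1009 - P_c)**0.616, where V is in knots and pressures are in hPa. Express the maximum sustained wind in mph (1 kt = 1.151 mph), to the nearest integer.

136 mph

ΔP = 1009 − 886 = 123 mb.
V ≈ 6.1 × 123^0.616 = 6.1 × 19.381 ≈ 118.226 kt.
118.226 × 1.151 ≈ 136.08 mph → 136 mph.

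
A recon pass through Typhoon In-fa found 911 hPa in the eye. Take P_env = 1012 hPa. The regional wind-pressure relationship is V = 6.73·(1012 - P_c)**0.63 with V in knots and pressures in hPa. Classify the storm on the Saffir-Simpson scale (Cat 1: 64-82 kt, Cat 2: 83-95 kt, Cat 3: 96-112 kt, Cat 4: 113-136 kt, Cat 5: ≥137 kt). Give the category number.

ΔP = 1012 − 911 = 101 hPa.
V ≈ 6.73 × 101^0.63 = 6.73 × 18.31 ≈ 123 kt.
123 kt falls in the Category 4 band.

4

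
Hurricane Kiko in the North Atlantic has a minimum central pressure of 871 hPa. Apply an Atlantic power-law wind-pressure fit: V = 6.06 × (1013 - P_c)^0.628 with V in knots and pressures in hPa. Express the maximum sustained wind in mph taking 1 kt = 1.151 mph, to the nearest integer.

157 mph

ΔP = 1013 − 871 = 142 hPa.
V ≈ 6.06 × 142^0.628 = 6.06 × 22.472 ≈ 136.179 kt.
136.179 × 1.151 ≈ 156.74 mph → 157 mph.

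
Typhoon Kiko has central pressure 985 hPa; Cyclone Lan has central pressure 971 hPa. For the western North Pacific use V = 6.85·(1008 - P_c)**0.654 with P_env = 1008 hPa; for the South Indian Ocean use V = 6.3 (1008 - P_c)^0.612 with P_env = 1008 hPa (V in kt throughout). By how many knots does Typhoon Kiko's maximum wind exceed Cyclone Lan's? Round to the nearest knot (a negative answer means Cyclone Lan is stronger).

-4 kt

Typhoon Kiko: ΔP = 23; V ≈ 6.85 × 23^0.654 ≈ 53.24 kt.
Cyclone Lan: ΔP = 37; V ≈ 6.3 × 37^0.612 ≈ 57.42 kt.
Difference ≈ 53.24 − 57.42 = -4.18 → -4 kt.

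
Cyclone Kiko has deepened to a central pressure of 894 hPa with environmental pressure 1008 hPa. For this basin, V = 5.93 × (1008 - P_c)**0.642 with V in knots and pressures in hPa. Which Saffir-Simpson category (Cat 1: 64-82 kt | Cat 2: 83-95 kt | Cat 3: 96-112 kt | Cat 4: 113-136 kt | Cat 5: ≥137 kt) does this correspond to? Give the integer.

4

ΔP = 1008 − 894 = 114 hPa.
V ≈ 5.93 × 114^0.642 = 5.93 × 20.92 ≈ 124 kt.
124 kt falls in the Category 4 band.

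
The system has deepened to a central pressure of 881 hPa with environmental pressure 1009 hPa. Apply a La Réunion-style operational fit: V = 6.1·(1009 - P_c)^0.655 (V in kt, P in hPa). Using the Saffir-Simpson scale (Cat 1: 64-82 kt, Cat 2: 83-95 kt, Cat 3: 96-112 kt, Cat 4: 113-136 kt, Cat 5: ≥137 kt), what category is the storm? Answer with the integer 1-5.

ΔP = 1009 − 881 = 128 hPa.
V ≈ 6.1 × 128^0.655 = 6.1 × 24.00 ≈ 146 kt.
146 kt falls in the Category 5 band.

5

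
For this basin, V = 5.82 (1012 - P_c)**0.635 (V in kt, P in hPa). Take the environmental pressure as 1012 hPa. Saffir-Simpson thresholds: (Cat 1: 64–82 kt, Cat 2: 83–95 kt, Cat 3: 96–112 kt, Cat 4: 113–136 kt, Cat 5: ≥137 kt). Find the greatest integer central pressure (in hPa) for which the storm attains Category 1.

Category 1 begins at V = 64 kt.
Required ΔP = (64/5.82)^(1/0.635) = 10.997^1.575 ≈ 43.63 hPa.
P_c ≤ 1012 − 43.63 = 968.37, so the highest integer P_c is 968 hPa.

968 hPa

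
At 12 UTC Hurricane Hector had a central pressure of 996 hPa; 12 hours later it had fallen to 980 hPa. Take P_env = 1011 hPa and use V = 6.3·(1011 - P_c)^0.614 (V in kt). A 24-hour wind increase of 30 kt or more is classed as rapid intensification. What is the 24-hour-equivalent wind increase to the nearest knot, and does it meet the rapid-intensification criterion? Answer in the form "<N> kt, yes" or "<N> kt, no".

V₁: ΔP = 15, V ≈ 6.3 × 15^0.614 ≈ 33.22 kt.
V₂: ΔP = 31, V ≈ 6.3 × 31^0.614 ≈ 51.88 kt.
ΔV over 12 h = 18.66 kt → 24 h equivalent = 18.66 × 24/12 ≈ 37.32 kt.
37 kt ≥ 30 kt ⇒ rapid intensification.

37 kt, yes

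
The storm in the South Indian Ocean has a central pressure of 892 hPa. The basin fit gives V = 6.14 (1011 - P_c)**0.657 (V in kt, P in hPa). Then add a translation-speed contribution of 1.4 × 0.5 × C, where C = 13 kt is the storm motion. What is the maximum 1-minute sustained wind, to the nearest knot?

ΔP = 1011 − 892 = 119 hPa.
119^0.657 ≈ 23.101.
V ≈ 6.14 × 23.101 ≈ 141.8 kt.
Translation term: 1.4 × 0.5 × 13 = 9.1 kt.
Corrected V ≈ 150.9 kt → 151 kt.

151 kt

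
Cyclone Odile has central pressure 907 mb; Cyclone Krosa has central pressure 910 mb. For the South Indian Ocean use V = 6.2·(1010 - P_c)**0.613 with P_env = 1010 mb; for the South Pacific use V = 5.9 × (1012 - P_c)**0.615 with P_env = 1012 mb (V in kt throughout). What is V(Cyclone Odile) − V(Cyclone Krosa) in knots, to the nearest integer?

5 kt

Cyclone Odile: ΔP = 103; V ≈ 6.2 × 103^0.613 ≈ 106.23 kt.
Cyclone Krosa: ΔP = 102; V ≈ 5.9 × 102^0.615 ≈ 101.42 kt.
Difference ≈ 106.23 − 101.42 = 4.81 → 5 kt.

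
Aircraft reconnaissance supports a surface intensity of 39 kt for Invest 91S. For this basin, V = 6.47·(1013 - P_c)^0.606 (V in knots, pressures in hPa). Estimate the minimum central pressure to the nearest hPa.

994 hPa

ΔP = (V / 6.47)^(1/0.606) = (39/6.47)^1.650.
39/6.47 = 6.028; 6.028^1.650 ≈ 19.38 hPa.
P_c = 1013 − 19.38 = 993.62 ≈ 994 hPa.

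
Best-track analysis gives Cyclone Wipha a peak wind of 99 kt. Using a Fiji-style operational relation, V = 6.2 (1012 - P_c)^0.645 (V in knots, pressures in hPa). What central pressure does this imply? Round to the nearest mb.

939 mb

ΔP = (V / 6.2)^(1/0.645) = (99/6.2)^1.550.
99/6.2 = 15.968; 15.968^1.550 ≈ 73.37 mb.
P_c = 1012 − 73.37 = 938.63 ≈ 939 mb.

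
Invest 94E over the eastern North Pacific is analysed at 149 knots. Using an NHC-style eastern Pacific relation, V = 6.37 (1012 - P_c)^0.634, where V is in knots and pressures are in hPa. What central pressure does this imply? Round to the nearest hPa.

868 hPa

ΔP = (V / 6.37)^(1/0.634) = (149/6.37)^1.577.
149/6.37 = 23.391; 23.391^1.577 ≈ 144.34 hPa.
P_c = 1012 − 144.34 = 867.66 ≈ 868 hPa.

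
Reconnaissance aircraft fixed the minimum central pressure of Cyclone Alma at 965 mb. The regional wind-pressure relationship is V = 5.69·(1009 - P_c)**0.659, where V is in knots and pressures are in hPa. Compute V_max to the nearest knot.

69 kt

ΔP = 1009 − 965 = 44 mb.
44^0.659 ≈ 12.107.
V ≈ 5.69 × 12.107 ≈ 68.9 kt.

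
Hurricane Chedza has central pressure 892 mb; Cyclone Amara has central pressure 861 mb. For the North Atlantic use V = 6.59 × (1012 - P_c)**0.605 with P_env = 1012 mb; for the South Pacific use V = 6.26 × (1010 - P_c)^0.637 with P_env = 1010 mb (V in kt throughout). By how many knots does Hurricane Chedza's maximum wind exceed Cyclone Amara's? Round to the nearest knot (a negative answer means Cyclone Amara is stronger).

-32 kt

Hurricane Chedza: ΔP = 120; V ≈ 6.59 × 120^0.605 ≈ 119.34 kt.
Cyclone Amara: ΔP = 149; V ≈ 6.26 × 149^0.637 ≈ 151.67 kt.
Difference ≈ 119.34 − 151.67 = -32.33 → -32 kt.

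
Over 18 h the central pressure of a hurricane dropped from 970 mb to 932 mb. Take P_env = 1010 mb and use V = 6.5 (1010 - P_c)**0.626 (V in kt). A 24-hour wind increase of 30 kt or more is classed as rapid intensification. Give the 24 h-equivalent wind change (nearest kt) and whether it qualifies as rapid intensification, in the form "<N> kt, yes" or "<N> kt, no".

45 kt, yes

V₁: ΔP = 40, V ≈ 6.5 × 40^0.626 ≈ 65.43 kt.
V₂: ΔP = 78, V ≈ 6.5 × 78^0.626 ≈ 99.40 kt.
ΔV over 18 h = 33.97 kt → 24 h equivalent = 33.97 × 24/18 ≈ 45.29 kt.
45 kt ≥ 30 kt ⇒ rapid intensification.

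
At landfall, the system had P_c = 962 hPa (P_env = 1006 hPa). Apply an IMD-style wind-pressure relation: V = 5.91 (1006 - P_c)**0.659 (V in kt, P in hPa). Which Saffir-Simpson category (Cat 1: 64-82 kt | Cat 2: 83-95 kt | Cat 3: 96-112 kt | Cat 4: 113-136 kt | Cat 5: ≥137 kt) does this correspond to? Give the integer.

1

ΔP = 1006 − 962 = 44 hPa.
V ≈ 5.91 × 44^0.659 = 5.91 × 12.11 ≈ 72 kt.
72 kt falls in the Category 1 band.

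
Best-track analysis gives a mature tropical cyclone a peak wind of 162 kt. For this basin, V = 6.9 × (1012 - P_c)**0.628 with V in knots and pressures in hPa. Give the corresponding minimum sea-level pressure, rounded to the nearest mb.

860 mb

ΔP = (V / 6.9)^(1/0.628) = (162/6.9)^1.592.
162/6.9 = 23.478; 23.478^1.592 ≈ 152.26 mb.
P_c = 1012 − 152.26 = 859.74 ≈ 860 mb.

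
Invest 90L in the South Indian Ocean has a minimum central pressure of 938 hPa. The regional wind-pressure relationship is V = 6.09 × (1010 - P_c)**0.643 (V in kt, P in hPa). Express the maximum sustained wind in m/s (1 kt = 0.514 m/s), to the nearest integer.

ΔP = 1010 − 938 = 72 hPa.
V ≈ 6.09 × 72^0.643 = 6.09 × 15.641 ≈ 95.254 kt.
95.254 × 0.514 ≈ 48.96 m/s → 49 m/s.

49 m/s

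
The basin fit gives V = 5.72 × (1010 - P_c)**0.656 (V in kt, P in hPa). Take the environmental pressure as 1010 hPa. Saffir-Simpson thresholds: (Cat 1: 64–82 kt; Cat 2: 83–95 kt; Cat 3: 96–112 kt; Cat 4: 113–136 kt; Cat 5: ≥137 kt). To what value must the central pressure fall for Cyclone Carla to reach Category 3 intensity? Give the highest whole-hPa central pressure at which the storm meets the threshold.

936 hPa

Category 3 begins at V = 96 kt.
Required ΔP = (96/5.72)^(1/0.656) = 16.783^1.524 ≈ 73.65 hPa.
P_c ≤ 1010 − 73.65 = 936.35, so the highest integer P_c is 936 hPa.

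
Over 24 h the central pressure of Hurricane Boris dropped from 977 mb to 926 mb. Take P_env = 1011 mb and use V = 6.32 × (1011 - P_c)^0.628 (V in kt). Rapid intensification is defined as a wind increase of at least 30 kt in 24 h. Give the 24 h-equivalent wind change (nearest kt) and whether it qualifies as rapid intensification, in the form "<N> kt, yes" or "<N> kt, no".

45 kt, yes

V₁: ΔP = 34, V ≈ 6.32 × 34^0.628 ≈ 57.87 kt.
V₂: ΔP = 85, V ≈ 6.32 × 85^0.628 ≈ 102.89 kt.
ΔV over 24 h = 45.02 kt → 24 h equivalent = 45.02 × 24/24 ≈ 45.02 kt.
45 kt ≥ 30 kt ⇒ rapid intensification.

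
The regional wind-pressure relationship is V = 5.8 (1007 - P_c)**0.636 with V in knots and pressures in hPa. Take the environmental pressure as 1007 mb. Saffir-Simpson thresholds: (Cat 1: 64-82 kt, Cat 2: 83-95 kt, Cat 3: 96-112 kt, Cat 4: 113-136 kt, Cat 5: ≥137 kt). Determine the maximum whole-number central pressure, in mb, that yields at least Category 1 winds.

Category 1 begins at V = 64 kt.
Required ΔP = (64/5.8)^(1/0.636) = 11.034^1.572 ≈ 43.61 mb.
P_c ≤ 1007 − 43.61 = 963.39, so the highest integer P_c is 963 mb.

963 mb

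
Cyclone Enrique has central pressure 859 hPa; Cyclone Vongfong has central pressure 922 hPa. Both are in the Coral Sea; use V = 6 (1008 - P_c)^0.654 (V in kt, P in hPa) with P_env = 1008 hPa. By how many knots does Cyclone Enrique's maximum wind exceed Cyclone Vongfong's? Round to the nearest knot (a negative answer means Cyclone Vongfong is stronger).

48 kt

Cyclone Enrique: ΔP = 149; V ≈ 6 × 149^0.654 ≈ 158.28 kt.
Cyclone Vongfong: ΔP = 86; V ≈ 6 × 86^0.654 ≈ 110.49 kt.
Difference ≈ 158.28 − 110.49 = 47.79 → 48 kt.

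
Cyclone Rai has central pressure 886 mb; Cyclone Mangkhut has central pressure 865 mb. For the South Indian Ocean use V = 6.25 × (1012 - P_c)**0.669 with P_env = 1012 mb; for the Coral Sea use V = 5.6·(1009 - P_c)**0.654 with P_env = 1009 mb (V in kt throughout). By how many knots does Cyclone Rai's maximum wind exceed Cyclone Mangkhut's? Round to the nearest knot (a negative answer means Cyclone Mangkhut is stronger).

14 kt

Cyclone Rai: ΔP = 126; V ≈ 6.25 × 126^0.669 ≈ 158.86 kt.
Cyclone Mangkhut: ΔP = 144; V ≈ 5.6 × 144^0.654 ≈ 144.46 kt.
Difference ≈ 158.86 − 144.46 = 14.40 → 14 kt.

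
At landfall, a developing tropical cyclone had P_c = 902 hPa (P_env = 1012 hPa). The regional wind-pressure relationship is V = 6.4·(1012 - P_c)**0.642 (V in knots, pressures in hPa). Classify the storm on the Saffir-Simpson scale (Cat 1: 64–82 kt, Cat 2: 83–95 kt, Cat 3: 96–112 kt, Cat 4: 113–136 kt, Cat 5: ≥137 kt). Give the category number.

ΔP = 1012 − 902 = 110 hPa.
V ≈ 6.4 × 110^0.642 = 6.4 × 20.44 ≈ 131 kt.
131 kt falls in the Category 4 band.

4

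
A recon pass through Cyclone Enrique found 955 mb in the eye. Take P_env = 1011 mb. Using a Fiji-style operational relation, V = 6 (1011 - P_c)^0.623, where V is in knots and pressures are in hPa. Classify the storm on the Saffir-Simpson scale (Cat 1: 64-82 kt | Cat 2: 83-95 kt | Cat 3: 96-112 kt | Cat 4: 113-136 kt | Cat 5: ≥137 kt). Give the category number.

1

ΔP = 1011 − 955 = 56 mb.
V ≈ 6 × 56^0.623 = 6 × 12.28 ≈ 74 kt.
74 kt falls in the Category 1 band.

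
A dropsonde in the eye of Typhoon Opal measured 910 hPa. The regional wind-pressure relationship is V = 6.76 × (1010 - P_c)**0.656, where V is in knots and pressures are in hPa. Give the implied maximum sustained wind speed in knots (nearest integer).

139 kt

ΔP = 1010 − 910 = 100 hPa.
100^0.656 ≈ 20.512.
V ≈ 6.76 × 20.512 ≈ 138.7 kt.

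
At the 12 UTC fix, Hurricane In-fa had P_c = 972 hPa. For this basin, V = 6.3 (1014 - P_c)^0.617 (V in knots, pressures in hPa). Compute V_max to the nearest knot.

ΔP = 1014 − 972 = 42 hPa.
42^0.617 ≈ 10.036.
V ≈ 6.3 × 10.036 ≈ 63.2 kt.

63 kt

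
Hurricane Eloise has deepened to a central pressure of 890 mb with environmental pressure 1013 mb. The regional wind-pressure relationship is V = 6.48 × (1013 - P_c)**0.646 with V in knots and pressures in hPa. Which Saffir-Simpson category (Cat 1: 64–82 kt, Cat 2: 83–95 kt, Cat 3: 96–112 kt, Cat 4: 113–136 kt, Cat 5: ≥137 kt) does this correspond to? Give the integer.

5

ΔP = 1013 − 890 = 123 mb.
V ≈ 6.48 × 123^0.646 = 6.48 × 22.39 ≈ 145 kt.
145 kt falls in the Category 5 band.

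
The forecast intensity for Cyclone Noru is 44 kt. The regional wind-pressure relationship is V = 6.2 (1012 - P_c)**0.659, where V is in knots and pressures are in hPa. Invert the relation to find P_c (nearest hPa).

ΔP = (V / 6.2)^(1/0.659) = (44/6.2)^1.517.
44/6.2 = 7.097; 7.097^1.517 ≈ 19.56 hPa.
P_c = 1012 − 19.56 = 992.44 ≈ 992 hPa.

992 hPa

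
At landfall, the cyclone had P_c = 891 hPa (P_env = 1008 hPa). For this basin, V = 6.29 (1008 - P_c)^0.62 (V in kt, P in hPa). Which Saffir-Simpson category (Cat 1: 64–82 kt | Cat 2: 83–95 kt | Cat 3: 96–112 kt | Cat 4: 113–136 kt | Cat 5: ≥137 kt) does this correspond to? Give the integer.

ΔP = 1008 − 891 = 117 hPa.
V ≈ 6.29 × 117^0.62 = 6.29 × 19.15 ≈ 120 kt.
120 kt falls in the Category 4 band.

4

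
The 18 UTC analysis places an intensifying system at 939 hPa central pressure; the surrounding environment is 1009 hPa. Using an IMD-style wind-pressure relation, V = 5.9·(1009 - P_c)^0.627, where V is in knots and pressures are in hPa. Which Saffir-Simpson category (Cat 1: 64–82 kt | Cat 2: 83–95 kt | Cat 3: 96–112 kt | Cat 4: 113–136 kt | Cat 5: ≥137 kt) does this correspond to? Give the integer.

2

ΔP = 1009 − 939 = 70 hPa.
V ≈ 5.9 × 70^0.627 = 5.9 × 14.35 ≈ 85 kt.
85 kt falls in the Category 2 band.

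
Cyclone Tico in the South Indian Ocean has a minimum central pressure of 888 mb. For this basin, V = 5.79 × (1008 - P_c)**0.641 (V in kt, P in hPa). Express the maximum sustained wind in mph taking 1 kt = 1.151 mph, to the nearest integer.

ΔP = 1008 − 888 = 120 mb.
V ≈ 5.79 × 120^0.641 = 5.79 × 21.516 ≈ 124.576 kt.
124.576 × 1.151 ≈ 143.39 mph → 143 mph.

143 mph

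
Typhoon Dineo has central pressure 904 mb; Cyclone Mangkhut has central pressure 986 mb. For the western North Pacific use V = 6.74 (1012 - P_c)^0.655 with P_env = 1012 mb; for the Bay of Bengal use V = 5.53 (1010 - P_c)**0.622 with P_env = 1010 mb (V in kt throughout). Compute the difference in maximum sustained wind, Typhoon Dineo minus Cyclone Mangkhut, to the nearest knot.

105 kt

Typhoon Dineo: ΔP = 108; V ≈ 6.74 × 108^0.655 ≈ 144.73 kt.
Cyclone Mangkhut: ΔP = 24; V ≈ 5.53 × 24^0.622 ≈ 39.92 kt.
Difference ≈ 144.73 − 39.92 = 104.81 → 105 kt.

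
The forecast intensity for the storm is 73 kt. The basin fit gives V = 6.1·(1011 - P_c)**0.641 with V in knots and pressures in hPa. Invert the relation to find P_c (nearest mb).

963 mb

ΔP = (V / 6.1)^(1/0.641) = (73/6.1)^1.560.
73/6.1 = 11.967; 11.967^1.560 ≈ 48.05 mb.
P_c = 1011 − 48.05 = 962.95 ≈ 963 mb.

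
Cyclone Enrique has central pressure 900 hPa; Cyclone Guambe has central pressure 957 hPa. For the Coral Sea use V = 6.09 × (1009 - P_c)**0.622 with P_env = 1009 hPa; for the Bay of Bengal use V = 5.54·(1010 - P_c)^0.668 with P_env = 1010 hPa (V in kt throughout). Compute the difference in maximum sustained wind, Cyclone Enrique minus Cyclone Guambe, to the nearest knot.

34 kt

Cyclone Enrique: ΔP = 109; V ≈ 6.09 × 109^0.622 ≈ 112.69 kt.
Cyclone Guambe: ΔP = 53; V ≈ 5.54 × 53^0.668 ≈ 78.58 kt.
Difference ≈ 112.69 − 78.58 = 34.11 → 34 kt.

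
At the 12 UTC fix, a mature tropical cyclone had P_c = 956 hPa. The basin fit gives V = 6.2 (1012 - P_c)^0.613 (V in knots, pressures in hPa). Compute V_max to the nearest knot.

ΔP = 1012 − 956 = 56 hPa.
56^0.613 ≈ 11.793.
V ≈ 6.2 × 11.793 ≈ 73.1 kt.

73 kt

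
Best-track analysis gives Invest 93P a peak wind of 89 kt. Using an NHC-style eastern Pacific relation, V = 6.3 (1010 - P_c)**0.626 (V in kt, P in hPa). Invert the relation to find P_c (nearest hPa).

ΔP = (V / 6.3)^(1/0.626) = (89/6.3)^1.597.
89/6.3 = 14.127; 14.127^1.597 ≈ 68.73 hPa.
P_c = 1010 − 68.73 = 941.27 ≈ 941 hPa.

941 hPa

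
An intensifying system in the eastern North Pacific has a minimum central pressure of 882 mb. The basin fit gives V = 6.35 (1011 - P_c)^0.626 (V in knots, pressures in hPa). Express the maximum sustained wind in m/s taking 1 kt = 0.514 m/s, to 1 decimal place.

68.4 m/s

ΔP = 1011 − 882 = 129 mb.
V ≈ 6.35 × 129^0.626 = 6.35 × 20.952 ≈ 133.046 kt.
133.046 × 0.514 ≈ 68.39 m/s → 68.4 m/s.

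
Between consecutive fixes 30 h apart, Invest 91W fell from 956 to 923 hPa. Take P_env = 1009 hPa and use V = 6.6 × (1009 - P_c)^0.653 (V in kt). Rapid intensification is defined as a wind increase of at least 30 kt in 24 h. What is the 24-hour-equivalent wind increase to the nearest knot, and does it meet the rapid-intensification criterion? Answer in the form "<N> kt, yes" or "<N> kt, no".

26 kt, no

V₁: ΔP = 53, V ≈ 6.6 × 53^0.653 ≈ 88.21 kt.
V₂: ΔP = 86, V ≈ 6.6 × 86^0.653 ≈ 121.00 kt.
ΔV over 30 h = 32.79 kt → 24 h equivalent = 32.79 × 24/30 ≈ 26.23 kt.
26 kt < 30 kt ⇒ not rapid intensification.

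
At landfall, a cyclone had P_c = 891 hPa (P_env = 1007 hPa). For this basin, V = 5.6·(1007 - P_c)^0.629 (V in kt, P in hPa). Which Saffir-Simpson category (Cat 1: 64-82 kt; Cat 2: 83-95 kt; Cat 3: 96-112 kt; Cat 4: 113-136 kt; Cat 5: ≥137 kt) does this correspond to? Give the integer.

ΔP = 1007 − 891 = 116 hPa.
V ≈ 5.6 × 116^0.629 = 5.6 × 19.89 ≈ 111 kt.
111 kt falls in the Category 3 band.

3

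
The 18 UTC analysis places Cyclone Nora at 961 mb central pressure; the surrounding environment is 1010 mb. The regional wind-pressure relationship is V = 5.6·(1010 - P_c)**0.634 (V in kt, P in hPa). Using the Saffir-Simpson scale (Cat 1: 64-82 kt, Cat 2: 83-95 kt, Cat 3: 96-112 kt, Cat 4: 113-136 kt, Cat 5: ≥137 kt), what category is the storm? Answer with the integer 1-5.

1

ΔP = 1010 − 961 = 49 mb.
V ≈ 5.6 × 49^0.634 = 5.6 × 11.79 ≈ 66 kt.
66 kt falls in the Category 1 band.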